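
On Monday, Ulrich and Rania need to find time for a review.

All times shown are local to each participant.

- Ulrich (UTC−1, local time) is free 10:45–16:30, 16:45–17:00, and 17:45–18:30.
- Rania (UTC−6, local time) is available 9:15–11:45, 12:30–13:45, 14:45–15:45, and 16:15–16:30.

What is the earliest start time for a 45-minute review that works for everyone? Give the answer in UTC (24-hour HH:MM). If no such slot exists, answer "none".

Ulrich → UTC: 11:45–17:30, 17:45–18:00, 18:45–19:30.
Rania → UTC: 15:15–17:45, 18:30–19:45, 20:45–21:45, 22:15–22:30.
Ulrich ∩ Rania: 15:15–17:30, 18:45–19:30.
Windows ≥ 45 min: 15:15–17:30, 18:45–19:30.
Earliest such window starts at 15:15.

15:15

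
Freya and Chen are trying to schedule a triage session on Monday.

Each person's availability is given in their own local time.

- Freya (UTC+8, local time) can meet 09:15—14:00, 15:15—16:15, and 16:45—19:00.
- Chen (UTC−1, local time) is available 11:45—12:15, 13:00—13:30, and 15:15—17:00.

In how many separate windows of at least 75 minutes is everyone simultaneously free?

Freya → UTC: 01:15–06:00, 07:15–08:15, 08:45–11:00.
Chen → UTC: 12:45–13:15, 14:00–14:30, 16:15–18:00.
Freya ∩ Chen: (none).
Windows ≥ 75 min: (none).
That's 0 windows.

0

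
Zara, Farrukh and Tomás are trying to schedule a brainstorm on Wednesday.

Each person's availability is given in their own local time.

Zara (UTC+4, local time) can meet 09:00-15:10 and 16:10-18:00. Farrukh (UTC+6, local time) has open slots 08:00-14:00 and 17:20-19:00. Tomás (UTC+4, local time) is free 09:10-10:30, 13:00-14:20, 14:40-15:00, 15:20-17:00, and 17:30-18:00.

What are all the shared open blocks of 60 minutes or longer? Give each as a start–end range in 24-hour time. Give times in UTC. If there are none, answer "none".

05:10–06:30

Zara → UTC: 05:00–11:10, 12:10–14:00.
Farrukh → UTC: 02:00–08:00, 11:20–13:00.
Tomás → UTC: 05:10–06:30, 09:00–10:20, 10:40–11:00, 11:20–13:00, 13:30–14:00.
Zara ∩ Farrukh: 05:00–08:00, 12:10–13:00.
Zara ∩ Farrukh ∩ Tomás: 05:10–06:30, 12:10–13:00.
Windows ≥ 60 min: 05:10–06:30.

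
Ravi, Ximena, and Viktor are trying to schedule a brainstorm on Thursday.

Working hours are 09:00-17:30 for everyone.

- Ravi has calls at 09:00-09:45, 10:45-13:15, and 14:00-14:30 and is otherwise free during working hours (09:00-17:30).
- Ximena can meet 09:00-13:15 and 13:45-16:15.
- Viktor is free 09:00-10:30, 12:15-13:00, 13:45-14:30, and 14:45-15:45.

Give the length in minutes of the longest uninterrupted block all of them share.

60 minutes

Ravi free within 09:00–17:30: 09:45–10:45, 13:15–14:00, 14:30–17:30.
Ravi ∩ Ximena: 09:45–10:45, 13:45–14:00, 14:30–16:15.
Ravi ∩ Ximena ∩ Viktor: 09:45–10:30, 13:45–14:00, 14:45–15:45.
Common window lengths: 45, 15, 60 min; longest is 60.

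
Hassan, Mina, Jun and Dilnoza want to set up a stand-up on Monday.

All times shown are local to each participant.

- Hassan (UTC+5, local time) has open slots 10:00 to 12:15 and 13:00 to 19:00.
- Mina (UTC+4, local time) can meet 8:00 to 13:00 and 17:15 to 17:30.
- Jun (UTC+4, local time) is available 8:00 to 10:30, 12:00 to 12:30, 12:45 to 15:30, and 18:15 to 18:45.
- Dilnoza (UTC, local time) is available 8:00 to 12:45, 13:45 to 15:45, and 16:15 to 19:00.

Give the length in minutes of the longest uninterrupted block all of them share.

30 minutes

Hassan → UTC: 05:00–07:15, 08:00–14:00.
Mina → UTC: 04:00–09:00, 13:15–13:30.
Jun → UTC: 04:00–06:30, 08:00–08:30, 08:45–11:30, 14:15–14:45.
Dilnoza → UTC: 08:00–12:45, 13:45–15:45, 16:15–19:00.
Hassan ∩ Mina: 05:00–07:15, 08:00–09:00, 13:15–13:30.
Hassan ∩ Mina ∩ Jun: 05:00–06:30, 08:00–08:30, 08:45–09:00.
Hassan ∩ Mina ∩ Jun ∩ Dilnoza: 08:00–08:30, 08:45–09:00.
Common window lengths: 30, 15 min; longest is 30.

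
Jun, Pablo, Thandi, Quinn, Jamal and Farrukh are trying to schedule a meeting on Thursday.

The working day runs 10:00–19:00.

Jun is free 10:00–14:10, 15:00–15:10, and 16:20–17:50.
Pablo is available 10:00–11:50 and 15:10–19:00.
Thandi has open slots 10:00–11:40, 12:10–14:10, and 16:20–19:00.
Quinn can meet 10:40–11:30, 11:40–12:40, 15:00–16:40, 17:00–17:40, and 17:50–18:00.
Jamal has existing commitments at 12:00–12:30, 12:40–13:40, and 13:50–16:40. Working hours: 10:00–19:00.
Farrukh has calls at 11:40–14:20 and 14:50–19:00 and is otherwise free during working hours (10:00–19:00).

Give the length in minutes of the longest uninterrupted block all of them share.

50 minutes

Jamal free within 10:00–19:00: 10:00–12:00, 12:30–12:40, 13:40–13:50, 16:40–19:00.
Farrukh free within 10:00–19:00: 10:00–11:40, 14:20–14:50.
Jun ∩ Pablo: 10:00–11:50, 16:20–17:50.
Jun ∩ Pablo ∩ Thandi: 10:00–11:40, 16:20–17:50.
Jun ∩ Pablo ∩ Thandi ∩ Quinn: 10:40–11:30, 16:20–16:40, 17:00–17:40.
Jun ∩ Pablo ∩ Thandi ∩ Quinn ∩ Jamal: 10:40–11:30, 17:00–17:40.
Jun ∩ Pablo ∩ Thandi ∩ Quinn ∩ Jamal ∩ Farrukh: 10:40–11:30.
Single common window of 50 minutes.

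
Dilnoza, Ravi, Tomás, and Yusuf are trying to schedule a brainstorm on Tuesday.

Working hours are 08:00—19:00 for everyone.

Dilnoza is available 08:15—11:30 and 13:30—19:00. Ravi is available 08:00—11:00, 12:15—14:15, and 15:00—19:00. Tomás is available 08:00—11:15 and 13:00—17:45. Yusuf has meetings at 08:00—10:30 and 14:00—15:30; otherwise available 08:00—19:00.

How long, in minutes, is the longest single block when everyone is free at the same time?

135 minutes

Yusuf free within 08:00–19:00: 10:30–14:00, 15:30–19:00.
Dilnoza ∩ Ravi: 08:15–11:00, 13:30–14:15, 15:00–19:00.
Dilnoza ∩ Ravi ∩ Tomás: 08:15–11:00, 13:30–14:15, 15:00–17:45.
Dilnoza ∩ Ravi ∩ Tomás ∩ Yusuf: 10:30–11:00, 13:30–14:00, 15:30–17:45.
Common window lengths: 30, 30, 135 min; longest is 135.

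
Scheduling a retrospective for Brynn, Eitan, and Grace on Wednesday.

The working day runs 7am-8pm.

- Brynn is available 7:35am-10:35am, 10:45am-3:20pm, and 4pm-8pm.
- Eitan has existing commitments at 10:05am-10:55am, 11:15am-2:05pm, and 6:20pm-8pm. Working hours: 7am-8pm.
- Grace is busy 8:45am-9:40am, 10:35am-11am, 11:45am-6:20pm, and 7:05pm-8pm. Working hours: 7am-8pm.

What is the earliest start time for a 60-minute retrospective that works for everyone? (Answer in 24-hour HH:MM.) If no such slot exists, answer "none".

Eitan free within 07:00–20:00: 07:00–10:05, 10:55–11:15, 14:05–18:20.
Grace free within 07:00–20:00: 07:00–08:45, 09:40–10:35, 11:00–11:45, 18:20–19:05.
Brynn ∩ Eitan: 07:35–10:05, 10:55–11:15, 14:05–15:20, 16:00–18:20.
Brynn ∩ Eitan ∩ Grace: 07:35–08:45, 09:40–10:05, 11:00–11:15.
Windows ≥ 60 min: 07:35–08:45.
Earliest such window starts at 07:35.

07:35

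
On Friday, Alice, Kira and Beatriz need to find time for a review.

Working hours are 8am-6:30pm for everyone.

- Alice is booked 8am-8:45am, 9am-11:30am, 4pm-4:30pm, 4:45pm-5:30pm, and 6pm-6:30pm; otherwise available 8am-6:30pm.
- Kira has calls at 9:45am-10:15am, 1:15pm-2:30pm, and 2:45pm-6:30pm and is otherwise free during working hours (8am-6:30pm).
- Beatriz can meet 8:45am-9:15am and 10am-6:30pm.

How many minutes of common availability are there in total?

135 minutes

Alice free within 08:00–18:30: 08:45–09:00, 11:30–16:00, 16:30–16:45, 17:30–18:00.
Kira free within 08:00–18:30: 08:00–09:45, 10:15–13:15, 14:30–14:45.
Alice ∩ Kira: 08:45–09:00, 11:30–13:15, 14:30–14:45.
Alice ∩ Kira ∩ Beatriz: 08:45–09:00, 11:30–13:15, 14:30–14:45.
Total common minutes: 15 + 105 + 15 = 135.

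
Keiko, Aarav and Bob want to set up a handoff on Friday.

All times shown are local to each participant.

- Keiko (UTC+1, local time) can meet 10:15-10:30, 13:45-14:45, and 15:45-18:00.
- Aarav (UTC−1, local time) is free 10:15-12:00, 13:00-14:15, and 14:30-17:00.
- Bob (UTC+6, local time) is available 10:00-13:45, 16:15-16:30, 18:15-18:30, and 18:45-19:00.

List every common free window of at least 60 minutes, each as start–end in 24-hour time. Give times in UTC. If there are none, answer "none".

Keiko → UTC: 09:15–09:30, 12:45–13:45, 14:45–17:00.
Aarav → UTC: 11:15–13:00, 14:00–15:15, 15:30–18:00.
Bob → UTC: 04:00–07:45, 10:15–10:30, 12:15–12:30, 12:45–13:00.
Keiko ∩ Aarav: 12:45–13:00, 14:45–15:15, 15:30–17:00.
Keiko ∩ Aarav ∩ Bob: 12:45–13:00.
Windows ≥ 60 min: (none).

none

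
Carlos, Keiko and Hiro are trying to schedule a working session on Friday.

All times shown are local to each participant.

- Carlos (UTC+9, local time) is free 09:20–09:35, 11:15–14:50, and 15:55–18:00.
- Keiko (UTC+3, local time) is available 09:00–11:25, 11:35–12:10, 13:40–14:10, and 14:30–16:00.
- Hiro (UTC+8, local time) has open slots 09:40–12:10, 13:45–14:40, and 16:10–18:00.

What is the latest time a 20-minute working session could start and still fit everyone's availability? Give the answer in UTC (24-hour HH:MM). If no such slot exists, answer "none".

08:40

Carlos → UTC: 00:20–00:35, 02:15–05:50, 06:55–09:00.
Keiko → UTC: 06:00–08:25, 08:35–09:10, 10:40–11:10, 11:30–13:00.
Hiro → UTC: 01:40–04:10, 05:45–06:40, 08:10–10:00.
Carlos ∩ Keiko: 06:55–08:25, 08:35–09:00.
Carlos ∩ Keiko ∩ Hiro: 08:10–08:25, 08:35–09:00.
Windows ≥ 20 min: 08:35–09:00.
Latest start in the last window 08:35–09:00 is 09:00 − 20 min = 08:40.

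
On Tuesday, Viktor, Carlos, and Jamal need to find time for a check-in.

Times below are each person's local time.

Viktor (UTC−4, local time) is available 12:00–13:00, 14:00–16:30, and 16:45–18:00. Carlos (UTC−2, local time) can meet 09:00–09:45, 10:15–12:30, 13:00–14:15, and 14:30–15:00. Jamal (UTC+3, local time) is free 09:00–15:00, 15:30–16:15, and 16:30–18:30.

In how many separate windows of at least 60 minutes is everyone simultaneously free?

0

Viktor → UTC: 16:00–17:00, 18:00–20:30, 20:45–22:00.
Carlos → UTC: 11:00–11:45, 12:15–14:30, 15:00–16:15, 16:30–17:00.
Jamal → UTC: 06:00–12:00, 12:30–13:15, 13:30–15:30.
Viktor ∩ Carlos: 16:00–16:15, 16:30–17:00.
Viktor ∩ Carlos ∩ Jamal: (none).
Windows ≥ 60 min: (none).
That's 0 windows.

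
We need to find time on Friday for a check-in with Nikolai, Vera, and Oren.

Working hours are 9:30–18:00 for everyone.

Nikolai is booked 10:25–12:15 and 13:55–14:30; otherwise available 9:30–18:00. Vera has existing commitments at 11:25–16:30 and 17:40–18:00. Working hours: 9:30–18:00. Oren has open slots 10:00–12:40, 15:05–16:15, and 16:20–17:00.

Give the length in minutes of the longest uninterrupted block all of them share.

30 minutes

Nikolai free within 09:30–18:00: 09:30–10:25, 12:15–13:55, 14:30–18:00.
Vera free within 09:30–18:00: 09:30–11:25, 16:30–17:40.
Nikolai ∩ Vera: 09:30–10:25, 16:30–17:40.
Nikolai ∩ Vera ∩ Oren: 10:00–10:25, 16:30–17:00.
Common window lengths: 25, 30 min; longest is 30.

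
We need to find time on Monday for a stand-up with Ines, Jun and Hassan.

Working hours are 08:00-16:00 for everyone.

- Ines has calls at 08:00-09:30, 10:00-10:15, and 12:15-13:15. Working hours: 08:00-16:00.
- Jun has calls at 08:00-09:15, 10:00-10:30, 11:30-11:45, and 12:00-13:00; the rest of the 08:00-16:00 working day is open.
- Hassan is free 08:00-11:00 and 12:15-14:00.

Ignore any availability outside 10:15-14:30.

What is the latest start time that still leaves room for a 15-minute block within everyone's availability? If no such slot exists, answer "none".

Ines free within 08:00–16:00: 09:30–10:00, 10:15–12:15, 13:15–16:00.
Jun free within 08:00–16:00: 09:15–10:00, 10:30–11:30, 11:45–12:00, 13:00–16:00.
Ines ∩ Jun: 09:30–10:00, 10:30–11:30, 11:45–12:00, 13:15–16:00.
Ines ∩ Jun ∩ Hassan: 09:30–10:00, 10:30–11:00, 13:15–14:00.
Restricted to 10:15–14:30: 10:30–11:00, 13:15–14:00.
Windows ≥ 15 min: 10:30–11:00, 13:15–14:00.
Latest start in the last window 13:15–14:00 is 14:00 − 15 min = 13:45.

13:45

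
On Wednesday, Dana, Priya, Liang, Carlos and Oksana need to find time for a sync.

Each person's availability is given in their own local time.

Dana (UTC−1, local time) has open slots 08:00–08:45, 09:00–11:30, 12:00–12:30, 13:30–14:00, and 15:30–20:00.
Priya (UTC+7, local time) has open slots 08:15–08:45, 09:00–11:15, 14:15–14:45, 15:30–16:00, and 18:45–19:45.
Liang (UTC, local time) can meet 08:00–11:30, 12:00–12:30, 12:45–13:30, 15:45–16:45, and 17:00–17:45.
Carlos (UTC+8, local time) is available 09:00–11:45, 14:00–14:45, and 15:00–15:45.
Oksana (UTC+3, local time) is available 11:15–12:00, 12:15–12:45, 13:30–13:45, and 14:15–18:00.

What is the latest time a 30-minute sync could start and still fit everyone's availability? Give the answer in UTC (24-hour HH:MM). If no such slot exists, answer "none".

none

Dana → UTC: 09:00–09:45, 10:00–12:30, 13:00–13:30, 14:30–15:00, 16:30–21:00.
Priya → UTC: 01:15–01:45, 02:00–04:15, 07:15–07:45, 08:30–09:00, 11:45–12:45.
Liang → UTC: 08:00–11:30, 12:00–12:30, 12:45–13:30, 15:45–16:45, 17:00–17:45.
Carlos → UTC: 01:00–03:45, 06:00–06:45, 07:00–07:45.
Oksana → UTC: 08:15–09:00, 09:15–09:45, 10:30–10:45, 11:15–15:00.
Dana ∩ Priya: 11:45–12:30.
Dana ∩ Priya ∩ Liang: 12:00–12:30.
Dana ∩ Priya ∩ Liang ∩ Carlos: (none).
Dana ∩ Priya ∩ Liang ∩ Carlos ∩ Oksana: (none).
Windows ≥ 30 min: (none).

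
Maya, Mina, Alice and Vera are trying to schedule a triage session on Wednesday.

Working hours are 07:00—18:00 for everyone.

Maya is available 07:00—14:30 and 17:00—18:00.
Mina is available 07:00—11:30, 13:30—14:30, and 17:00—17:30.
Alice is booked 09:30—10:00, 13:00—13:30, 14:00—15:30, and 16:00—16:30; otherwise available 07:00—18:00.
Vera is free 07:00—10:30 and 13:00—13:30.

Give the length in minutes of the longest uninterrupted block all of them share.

Alice free within 07:00–18:00: 07:00–09:30, 10:00–13:00, 13:30–14:00, 15:30–16:00, 16:30–18:00.
Maya ∩ Mina: 07:00–11:30, 13:30–14:30, 17:00–17:30.
Maya ∩ Mina ∩ Alice: 07:00–09:30, 10:00–11:30, 13:30–14:00, 17:00–17:30.
Maya ∩ Mina ∩ Alice ∩ Vera: 07:00–09:30, 10:00–10:30.
Common window lengths: 150, 30 min; longest is 150.

150 minutes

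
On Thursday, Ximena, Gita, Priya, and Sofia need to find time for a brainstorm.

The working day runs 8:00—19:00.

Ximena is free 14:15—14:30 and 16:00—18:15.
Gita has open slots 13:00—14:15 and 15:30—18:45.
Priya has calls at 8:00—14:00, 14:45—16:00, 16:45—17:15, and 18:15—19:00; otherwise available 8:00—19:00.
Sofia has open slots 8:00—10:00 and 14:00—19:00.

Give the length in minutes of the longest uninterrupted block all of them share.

60 minutes

Priya free within 08:00–19:00: 14:00–14:45, 16:00–16:45, 17:15–18:15.
Ximena ∩ Gita: 16:00–18:15.
Ximena ∩ Gita ∩ Priya: 16:00–16:45, 17:15–18:15.
Ximena ∩ Gita ∩ Priya ∩ Sofia: 16:00–16:45, 17:15–18:15.
Common window lengths: 45, 60 min; longest is 60.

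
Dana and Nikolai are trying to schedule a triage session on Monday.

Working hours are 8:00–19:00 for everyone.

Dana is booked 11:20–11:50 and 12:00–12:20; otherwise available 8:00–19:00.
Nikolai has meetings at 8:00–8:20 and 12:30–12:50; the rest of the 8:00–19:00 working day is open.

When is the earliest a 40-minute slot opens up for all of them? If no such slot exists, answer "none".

Dana free within 08:00–19:00: 08:00–11:20, 11:50–12:00, 12:20–19:00.
Nikolai free within 08:00–19:00: 08:20–12:30, 12:50–19:00.
Dana ∩ Nikolai: 08:20–11:20, 11:50–12:00, 12:20–12:30, 12:50–19:00.
Windows ≥ 40 min: 08:20–11:20, 12:50–19:00.
Earliest such window starts at 08:20.

08:20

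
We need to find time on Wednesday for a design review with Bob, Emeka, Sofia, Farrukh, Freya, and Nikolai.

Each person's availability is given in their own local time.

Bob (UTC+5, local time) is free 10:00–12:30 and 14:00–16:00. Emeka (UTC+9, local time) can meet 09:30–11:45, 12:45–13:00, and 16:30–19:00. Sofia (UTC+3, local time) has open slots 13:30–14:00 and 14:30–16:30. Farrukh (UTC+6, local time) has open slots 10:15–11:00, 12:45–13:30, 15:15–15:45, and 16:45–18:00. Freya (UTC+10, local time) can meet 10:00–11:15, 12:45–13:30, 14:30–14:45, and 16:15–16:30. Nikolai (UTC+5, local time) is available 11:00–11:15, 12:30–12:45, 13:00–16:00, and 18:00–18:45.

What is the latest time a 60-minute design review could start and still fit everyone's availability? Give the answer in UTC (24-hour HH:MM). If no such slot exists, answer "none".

Bob → UTC: 05:00–07:30, 09:00–11:00.
Emeka → UTC: 00:30–02:45, 03:45–04:00, 07:30–10:00.
Sofia → UTC: 10:30–11:00, 11:30–13:30.
Farrukh → UTC: 04:15–05:00, 06:45–07:30, 09:15–09:45, 10:45–12:00.
Freya → UTC: 00:00–01:15, 02:45–03:30, 04:30–04:45, 06:15–06:30.
Nikolai → UTC: 06:00–06:15, 07:30–07:45, 08:00–11:00, 13:00–13:45.
Bob ∩ Emeka: 09:00–10:00.
Bob ∩ Emeka ∩ Sofia: (none).
Bob ∩ Emeka ∩ Sofia ∩ Farrukh: (none).
Bob ∩ Emeka ∩ Sofia ∩ Farrukh ∩ Freya: (none).
Bob ∩ Emeka ∩ Sofia ∩ Farrukh ∩ Freya ∩ Nikolai: (none).
Windows ≥ 60 min: (none).

none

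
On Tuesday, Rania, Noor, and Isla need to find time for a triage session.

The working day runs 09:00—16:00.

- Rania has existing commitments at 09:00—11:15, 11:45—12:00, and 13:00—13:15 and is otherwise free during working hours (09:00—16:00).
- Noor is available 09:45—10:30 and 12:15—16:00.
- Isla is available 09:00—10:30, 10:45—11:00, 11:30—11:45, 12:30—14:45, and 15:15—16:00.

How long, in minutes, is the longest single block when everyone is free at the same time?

90 minutes

Rania free within 09:00–16:00: 11:15–11:45, 12:00–13:00, 13:15–16:00.
Rania ∩ Noor: 12:15–13:00, 13:15–16:00.
Rania ∩ Noor ∩ Isla: 12:30–13:00, 13:15–14:45, 15:15–16:00.
Common window lengths: 30, 90, 45 min; longest is 90.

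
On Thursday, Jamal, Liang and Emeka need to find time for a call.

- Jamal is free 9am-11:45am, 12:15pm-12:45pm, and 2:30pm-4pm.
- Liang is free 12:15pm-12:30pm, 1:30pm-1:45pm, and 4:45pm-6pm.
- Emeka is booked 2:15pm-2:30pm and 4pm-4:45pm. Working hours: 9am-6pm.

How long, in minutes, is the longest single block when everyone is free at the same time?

Emeka free within 09:00–18:00: 09:00–14:15, 14:30–16:00, 16:45–18:00.
Jamal ∩ Liang: 12:15–12:30.
Jamal ∩ Liang ∩ Emeka: 12:15–12:30.
Single common window of 15 minutes.

15 minutes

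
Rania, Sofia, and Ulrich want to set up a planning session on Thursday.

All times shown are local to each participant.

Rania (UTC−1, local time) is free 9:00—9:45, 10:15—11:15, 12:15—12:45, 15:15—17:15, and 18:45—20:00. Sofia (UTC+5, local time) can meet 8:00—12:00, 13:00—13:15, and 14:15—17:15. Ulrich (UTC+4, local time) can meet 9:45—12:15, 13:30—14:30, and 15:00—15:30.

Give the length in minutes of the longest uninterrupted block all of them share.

30 minutes

Rania → UTC: 10:00–10:45, 11:15–12:15, 13:15–13:45, 16:15–18:15, 19:45–21:00.
Sofia → UTC: 03:00–07:00, 08:00–08:15, 09:15–12:15.
Ulrich → UTC: 05:45–08:15, 09:30–10:30, 11:00–11:30.
Rania ∩ Sofia: 10:00–10:45, 11:15–12:15.
Rania ∩ Sofia ∩ Ulrich: 10:00–10:30, 11:15–11:30.
Common window lengths: 30, 15 min; longest is 30.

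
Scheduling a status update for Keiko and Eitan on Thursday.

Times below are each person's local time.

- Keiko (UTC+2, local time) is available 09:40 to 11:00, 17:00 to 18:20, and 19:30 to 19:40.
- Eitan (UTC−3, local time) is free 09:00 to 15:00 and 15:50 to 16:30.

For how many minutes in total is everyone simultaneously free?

Keiko → UTC: 07:40–09:00, 15:00–16:20, 17:30–17:40.
Eitan → UTC: 12:00–18:00, 18:50–19:30.
Keiko ∩ Eitan: 15:00–16:20, 17:30–17:40.
Total common minutes: 80 + 10 = 90.

90 minutes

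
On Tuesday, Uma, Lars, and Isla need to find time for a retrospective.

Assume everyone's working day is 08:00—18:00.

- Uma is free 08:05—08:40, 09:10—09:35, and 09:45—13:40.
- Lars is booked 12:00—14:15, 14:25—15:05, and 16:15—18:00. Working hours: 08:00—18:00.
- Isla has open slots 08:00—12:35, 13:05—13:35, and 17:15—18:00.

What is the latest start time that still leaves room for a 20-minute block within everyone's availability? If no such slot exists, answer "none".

11:40

Lars free within 08:00–18:00: 08:00–12:00, 14:15–14:25, 15:05–16:15.
Uma ∩ Lars: 08:05–08:40, 09:10–09:35, 09:45–12:00.
Uma ∩ Lars ∩ Isla: 08:05–08:40, 09:10–09:35, 09:45–12:00.
Windows ≥ 20 min: 08:05–08:40, 09:10–09:35, 09:45–12:00.
Latest start in the last window 09:45–12:00 is 12:00 − 20 min = 11:40.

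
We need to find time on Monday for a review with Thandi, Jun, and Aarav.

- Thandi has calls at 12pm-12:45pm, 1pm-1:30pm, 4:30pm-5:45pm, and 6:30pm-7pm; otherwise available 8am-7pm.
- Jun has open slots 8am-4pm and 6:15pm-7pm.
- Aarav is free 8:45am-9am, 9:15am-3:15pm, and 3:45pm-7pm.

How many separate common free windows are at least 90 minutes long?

2

Thandi free within 08:00–19:00: 08:00–12:00, 12:45–13:00, 13:30–16:30, 17:45–18:30.
Thandi ∩ Jun: 08:00–12:00, 12:45–13:00, 13:30–16:00, 18:15–18:30.
Thandi ∩ Jun ∩ Aarav: 08:45–09:00, 09:15–12:00, 12:45–13:00, 13:30–15:15, 15:45–16:00, 18:15–18:30.
Windows ≥ 90 min: 09:15–12:00, 13:30–15:15.
That's 2 windows.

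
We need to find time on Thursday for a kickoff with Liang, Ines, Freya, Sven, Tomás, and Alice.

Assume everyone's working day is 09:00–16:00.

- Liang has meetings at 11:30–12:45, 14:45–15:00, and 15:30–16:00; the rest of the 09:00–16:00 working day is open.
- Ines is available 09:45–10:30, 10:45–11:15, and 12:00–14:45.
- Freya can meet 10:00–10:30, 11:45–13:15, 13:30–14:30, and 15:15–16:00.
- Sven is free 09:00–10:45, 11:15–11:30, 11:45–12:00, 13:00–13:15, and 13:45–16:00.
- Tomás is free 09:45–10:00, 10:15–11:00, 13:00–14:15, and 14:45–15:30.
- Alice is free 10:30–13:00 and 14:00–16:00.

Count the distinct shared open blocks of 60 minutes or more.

0

Liang free within 09:00–16:00: 09:00–11:30, 12:45–14:45, 15:00–15:30.
Liang ∩ Ines: 09:45–10:30, 10:45–11:15, 12:45–14:45.
Liang ∩ Ines ∩ Freya: 10:00–10:30, 12:45–13:15, 13:30–14:30.
Liang ∩ Ines ∩ Freya ∩ Sven: 10:00–10:30, 13:00–13:15, 13:45–14:30.
Liang ∩ Ines ∩ Freya ∩ Sven ∩ Tomás: 10:15–10:30, 13:00–13:15, 13:45–14:15.
Liang ∩ Ines ∩ Freya ∩ Sven ∩ Tomás ∩ Alice: 14:00–14:15.
Windows ≥ 60 min: (none).
That's 0 windows.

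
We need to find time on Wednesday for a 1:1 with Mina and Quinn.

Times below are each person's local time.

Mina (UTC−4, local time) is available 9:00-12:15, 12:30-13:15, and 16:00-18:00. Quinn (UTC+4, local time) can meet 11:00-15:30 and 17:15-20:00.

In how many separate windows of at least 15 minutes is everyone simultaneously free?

Mina → UTC: 13:00–16:15, 16:30–17:15, 20:00–22:00.
Quinn → UTC: 07:00–11:30, 13:15–16:00.
Mina ∩ Quinn: 13:15–16:00.
Windows ≥ 15 min: 13:15–16:00.
That's 1 window.

1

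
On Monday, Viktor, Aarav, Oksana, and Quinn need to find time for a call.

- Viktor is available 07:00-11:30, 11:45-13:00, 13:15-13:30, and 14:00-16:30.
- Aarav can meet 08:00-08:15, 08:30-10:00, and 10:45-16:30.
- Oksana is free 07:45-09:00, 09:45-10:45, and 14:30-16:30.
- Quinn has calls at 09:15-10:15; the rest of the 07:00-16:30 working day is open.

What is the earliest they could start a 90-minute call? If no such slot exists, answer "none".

14:30

Quinn free within 07:00–16:30: 07:00–09:15, 10:15–16:30.
Viktor ∩ Aarav: 08:00–08:15, 08:30–10:00, 10:45–11:30, 11:45–13:00, 13:15–13:30, 14:00–16:30.
Viktor ∩ Aarav ∩ Oksana: 08:00–08:15, 08:30–09:00, 09:45–10:00, 14:30–16:30.
Viktor ∩ Aarav ∩ Oksana ∩ Quinn: 08:00–08:15, 08:30–09:00, 14:30–16:30.
Windows ≥ 90 min: 14:30–16:30.
Earliest such window starts at 14:30.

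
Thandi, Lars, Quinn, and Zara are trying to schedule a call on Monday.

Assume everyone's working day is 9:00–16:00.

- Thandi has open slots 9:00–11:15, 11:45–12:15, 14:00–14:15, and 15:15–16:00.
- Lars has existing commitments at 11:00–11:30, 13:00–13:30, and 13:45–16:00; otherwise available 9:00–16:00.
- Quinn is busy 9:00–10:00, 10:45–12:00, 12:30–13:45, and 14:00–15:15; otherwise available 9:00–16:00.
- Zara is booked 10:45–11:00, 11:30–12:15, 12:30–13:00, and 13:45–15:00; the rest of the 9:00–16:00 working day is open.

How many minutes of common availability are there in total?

45 minutes

Lars free within 09:00–16:00: 09:00–11:00, 11:30–13:00, 13:30–13:45.
Quinn free within 09:00–16:00: 10:00–10:45, 12:00–12:30, 13:45–14:00, 15:15–16:00.
Zara free within 09:00–16:00: 09:00–10:45, 11:00–11:30, 12:15–12:30, 13:00–13:45, 15:00–16:00.
Thandi ∩ Lars: 09:00–11:00, 11:45–12:15.
Thandi ∩ Lars ∩ Quinn: 10:00–10:45, 12:00–12:15.
Thandi ∩ Lars ∩ Quinn ∩ Zara: 10:00–10:45.
Total common minutes: 45.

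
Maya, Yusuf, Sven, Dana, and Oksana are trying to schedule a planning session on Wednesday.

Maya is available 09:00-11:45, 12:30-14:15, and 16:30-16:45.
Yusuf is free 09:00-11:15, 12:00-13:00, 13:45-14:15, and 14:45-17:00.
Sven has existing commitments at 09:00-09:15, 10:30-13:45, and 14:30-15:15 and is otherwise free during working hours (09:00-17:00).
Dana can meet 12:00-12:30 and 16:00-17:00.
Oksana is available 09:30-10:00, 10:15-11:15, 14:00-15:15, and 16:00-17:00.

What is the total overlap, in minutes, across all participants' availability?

Sven free within 09:00–17:00: 09:15–10:30, 13:45–14:30, 15:15–17:00.
Maya ∩ Yusuf: 09:00–11:15, 12:30–13:00, 13:45–14:15, 16:30–16:45.
Maya ∩ Yusuf ∩ Sven: 09:15–10:30, 13:45–14:15, 16:30–16:45.
Maya ∩ Yusuf ∩ Sven ∩ Dana: 16:30–16:45.
Maya ∩ Yusuf ∩ Sven ∩ Dana ∩ Oksana: 16:30–16:45.
Total common minutes: 15.

15 minutes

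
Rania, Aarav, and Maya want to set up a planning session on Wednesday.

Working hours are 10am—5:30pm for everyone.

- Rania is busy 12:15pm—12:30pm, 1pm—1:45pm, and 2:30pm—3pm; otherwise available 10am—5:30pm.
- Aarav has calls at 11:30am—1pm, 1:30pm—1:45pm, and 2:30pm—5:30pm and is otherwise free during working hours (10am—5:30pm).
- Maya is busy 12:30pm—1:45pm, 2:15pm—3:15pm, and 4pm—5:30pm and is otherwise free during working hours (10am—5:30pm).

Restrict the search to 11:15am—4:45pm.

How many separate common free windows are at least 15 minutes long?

Rania free within 10:00–17:30: 10:00–12:15, 12:30–13:00, 13:45–14:30, 15:00–17:30.
Aarav free within 10:00–17:30: 10:00–11:30, 13:00–13:30, 13:45–14:30.
Maya free within 10:00–17:30: 10:00–12:30, 13:45–14:15, 15:15–16:00.
Rania ∩ Aarav: 10:00–11:30, 13:45–14:30.
Rania ∩ Aarav ∩ Maya: 10:00–11:30, 13:45–14:15.
Restricted to 11:15–16:45: 11:15–11:30, 13:45–14:15.
Windows ≥ 15 min: 11:15–11:30, 13:45–14:15.
That's 2 windows.

2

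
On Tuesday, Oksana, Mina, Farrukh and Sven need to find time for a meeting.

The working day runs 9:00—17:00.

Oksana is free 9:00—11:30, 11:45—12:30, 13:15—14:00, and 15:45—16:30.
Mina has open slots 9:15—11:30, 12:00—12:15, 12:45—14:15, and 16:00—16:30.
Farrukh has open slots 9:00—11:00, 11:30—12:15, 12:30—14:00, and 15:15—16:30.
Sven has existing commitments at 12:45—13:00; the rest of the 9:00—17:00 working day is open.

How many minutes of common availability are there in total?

Sven free within 09:00–17:00: 09:00–12:45, 13:00–17:00.
Oksana ∩ Mina: 09:15–11:30, 12:00–12:15, 13:15–14:00, 16:00–16:30.
Oksana ∩ Mina ∩ Farrukh: 09:15–11:00, 12:00–12:15, 13:15–14:00, 16:00–16:30.
Oksana ∩ Mina ∩ Farrukh ∩ Sven: 09:15–11:00, 12:00–12:15, 13:15–14:00, 16:00–16:30.
Total common minutes: 105 + 15 + 45 + 30 = 195.

195 minutes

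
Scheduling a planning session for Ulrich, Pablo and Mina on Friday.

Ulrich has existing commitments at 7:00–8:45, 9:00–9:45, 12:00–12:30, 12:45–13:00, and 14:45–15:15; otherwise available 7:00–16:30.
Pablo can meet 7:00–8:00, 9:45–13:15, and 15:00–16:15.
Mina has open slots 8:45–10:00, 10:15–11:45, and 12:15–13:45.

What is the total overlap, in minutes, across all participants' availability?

135 minutes

Ulrich free within 07:00–16:30: 08:45–09:00, 09:45–12:00, 12:30–12:45, 13:00–14:45, 15:15–16:30.
Ulrich ∩ Pablo: 09:45–12:00, 12:30–12:45, 13:00–13:15, 15:15–16:15.
Ulrich ∩ Pablo ∩ Mina: 09:45–10:00, 10:15–11:45, 12:30–12:45, 13:00–13:15.
Total common minutes: 15 + 90 + 15 + 15 = 135.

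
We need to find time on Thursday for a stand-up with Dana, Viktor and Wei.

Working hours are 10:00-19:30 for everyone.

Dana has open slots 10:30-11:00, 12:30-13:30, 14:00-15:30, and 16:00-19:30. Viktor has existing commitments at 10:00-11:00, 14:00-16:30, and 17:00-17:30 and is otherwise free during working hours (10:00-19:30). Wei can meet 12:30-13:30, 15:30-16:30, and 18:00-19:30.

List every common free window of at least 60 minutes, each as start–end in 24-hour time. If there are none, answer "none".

Viktor free within 10:00–19:30: 11:00–14:00, 16:30–17:00, 17:30–19:30.
Dana ∩ Viktor: 12:30–13:30, 16:30–17:00, 17:30–19:30.
Dana ∩ Viktor ∩ Wei: 12:30–13:30, 18:00–19:30.
Windows ≥ 60 min: 12:30–13:30, 18:00–19:30.

12:30–13:30, 18:00–19:30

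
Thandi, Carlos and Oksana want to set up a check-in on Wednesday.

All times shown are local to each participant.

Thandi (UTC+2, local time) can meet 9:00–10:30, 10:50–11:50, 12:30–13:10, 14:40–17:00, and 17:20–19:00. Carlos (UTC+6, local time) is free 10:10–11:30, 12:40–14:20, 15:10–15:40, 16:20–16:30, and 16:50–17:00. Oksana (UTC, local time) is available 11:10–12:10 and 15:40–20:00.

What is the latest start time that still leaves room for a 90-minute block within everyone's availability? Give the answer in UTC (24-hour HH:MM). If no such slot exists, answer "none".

none

Thandi → UTC: 07:00–08:30, 08:50–09:50, 10:30–11:10, 12:40–15:00, 15:20–17:00.
Carlos → UTC: 04:10–05:30, 06:40–08:20, 09:10–09:40, 10:20–10:30, 10:50–11:00.
Oksana → UTC: 11:10–12:10, 15:40–20:00.
Thandi ∩ Carlos: 07:00–08:20, 09:10–09:40, 10:50–11:00.
Thandi ∩ Carlos ∩ Oksana: (none).
Windows ≥ 90 min: (none).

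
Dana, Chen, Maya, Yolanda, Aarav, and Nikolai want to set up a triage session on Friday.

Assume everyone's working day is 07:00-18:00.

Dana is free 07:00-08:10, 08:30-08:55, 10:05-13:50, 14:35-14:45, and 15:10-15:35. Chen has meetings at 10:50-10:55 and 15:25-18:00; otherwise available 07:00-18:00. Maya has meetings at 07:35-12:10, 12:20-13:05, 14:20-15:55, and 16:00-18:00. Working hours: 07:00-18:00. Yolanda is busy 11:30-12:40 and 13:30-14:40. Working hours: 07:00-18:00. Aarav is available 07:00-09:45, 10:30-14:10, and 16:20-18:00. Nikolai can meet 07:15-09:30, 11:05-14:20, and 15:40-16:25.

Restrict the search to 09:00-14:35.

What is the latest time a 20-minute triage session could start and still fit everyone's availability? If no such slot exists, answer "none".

13:10

Chen free within 07:00–18:00: 07:00–10:50, 10:55–15:25.
Maya free within 07:00–18:00: 07:00–07:35, 12:10–12:20, 13:05–14:20, 15:55–16:00.
Yolanda free within 07:00–18:00: 07:00–11:30, 12:40–13:30, 14:40–18:00.
Dana ∩ Chen: 07:00–08:10, 08:30–08:55, 10:05–10:50, 10:55–13:50, 14:35–14:45, 15:10–15:25.
Dana ∩ Chen ∩ Maya: 07:00–07:35, 12:10–12:20, 13:05–13:50.
Dana ∩ Chen ∩ Maya ∩ Yolanda: 07:00–07:35, 13:05–13:30.
Dana ∩ Chen ∩ Maya ∩ Yolanda ∩ Aarav: 07:00–07:35, 13:05–13:30.
Dana ∩ Chen ∩ Maya ∩ Yolanda ∩ Aarav ∩ Nikolai: 07:15–07:35, 13:05–13:30.
Restricted to 09:00–14:35: 13:05–13:30.
Windows ≥ 20 min: 13:05–13:30.
Latest start in the last window 13:05–13:30 is 13:30 − 20 min = 13:10.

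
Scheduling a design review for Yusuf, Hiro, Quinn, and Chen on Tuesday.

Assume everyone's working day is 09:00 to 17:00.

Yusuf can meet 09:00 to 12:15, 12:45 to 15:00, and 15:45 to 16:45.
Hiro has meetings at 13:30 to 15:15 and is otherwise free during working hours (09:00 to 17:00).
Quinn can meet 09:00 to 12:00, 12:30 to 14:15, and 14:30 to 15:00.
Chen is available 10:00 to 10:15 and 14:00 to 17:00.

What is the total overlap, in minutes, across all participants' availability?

Hiro free within 09:00–17:00: 09:00–13:30, 15:15–17:00.
Yusuf ∩ Hiro: 09:00–12:15, 12:45–13:30, 15:45–16:45.
Yusuf ∩ Hiro ∩ Quinn: 09:00–12:00, 12:45–13:30.
Yusuf ∩ Hiro ∩ Quinn ∩ Chen: 10:00–10:15.
Total common minutes: 15.

15 minutes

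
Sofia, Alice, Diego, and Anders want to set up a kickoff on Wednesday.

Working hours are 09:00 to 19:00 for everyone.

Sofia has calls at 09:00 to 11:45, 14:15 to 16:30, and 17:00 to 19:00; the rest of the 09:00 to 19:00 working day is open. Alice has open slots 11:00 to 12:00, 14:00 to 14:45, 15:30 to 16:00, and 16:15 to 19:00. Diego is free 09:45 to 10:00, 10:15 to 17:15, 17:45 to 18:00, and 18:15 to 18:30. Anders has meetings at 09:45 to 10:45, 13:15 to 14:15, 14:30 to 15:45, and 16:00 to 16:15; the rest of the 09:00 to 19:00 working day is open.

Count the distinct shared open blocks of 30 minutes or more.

1

Sofia free within 09:00–19:00: 11:45–14:15, 16:30–17:00.
Anders free within 09:00–19:00: 09:00–09:45, 10:45–13:15, 14:15–14:30, 15:45–16:00, 16:15–19:00.
Sofia ∩ Alice: 11:45–12:00, 14:00–14:15, 16:30–17:00.
Sofia ∩ Alice ∩ Diego: 11:45–12:00, 14:00–14:15, 16:30–17:00.
Sofia ∩ Alice ∩ Diego ∩ Anders: 11:45–12:00, 16:30–17:00.
Windows ≥ 30 min: 16:30–17:00.
That's 1 window.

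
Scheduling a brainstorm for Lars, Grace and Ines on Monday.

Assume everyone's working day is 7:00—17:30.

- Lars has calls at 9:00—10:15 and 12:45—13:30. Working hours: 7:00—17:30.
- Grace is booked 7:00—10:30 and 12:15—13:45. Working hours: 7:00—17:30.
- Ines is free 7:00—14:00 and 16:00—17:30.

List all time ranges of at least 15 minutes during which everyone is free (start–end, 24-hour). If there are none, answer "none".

Lars free within 07:00–17:30: 07:00–09:00, 10:15–12:45, 13:30–17:30.
Grace free within 07:00–17:30: 10:30–12:15, 13:45–17:30.
Lars ∩ Grace: 10:30–12:15, 13:45–17:30.
Lars ∩ Grace ∩ Ines: 10:30–12:15, 13:45–14:00, 16:00–17:30.
Windows ≥ 15 min: 10:30–12:15, 13:45–14:00, 16:00–17:30.

10:30–12:15, 13:45–14:00, 16:00–17:30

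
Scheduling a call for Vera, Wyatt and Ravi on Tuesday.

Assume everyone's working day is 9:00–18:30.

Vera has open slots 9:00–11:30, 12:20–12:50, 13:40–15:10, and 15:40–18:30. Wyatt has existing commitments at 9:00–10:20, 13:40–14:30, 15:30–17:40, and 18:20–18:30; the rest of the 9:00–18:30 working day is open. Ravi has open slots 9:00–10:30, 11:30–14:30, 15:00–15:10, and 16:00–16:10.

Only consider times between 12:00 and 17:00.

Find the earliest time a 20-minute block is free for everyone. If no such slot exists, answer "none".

12:20

Wyatt free within 09:00–18:30: 10:20–13:40, 14:30–15:30, 17:40–18:20.
Vera ∩ Wyatt: 10:20–11:30, 12:20–12:50, 14:30–15:10, 17:40–18:20.
Vera ∩ Wyatt ∩ Ravi: 10:20–10:30, 12:20–12:50, 15:00–15:10.
Restricted to 12:00–17:00: 12:20–12:50, 15:00–15:10.
Windows ≥ 20 min: 12:20–12:50.
Earliest such window starts at 12:20.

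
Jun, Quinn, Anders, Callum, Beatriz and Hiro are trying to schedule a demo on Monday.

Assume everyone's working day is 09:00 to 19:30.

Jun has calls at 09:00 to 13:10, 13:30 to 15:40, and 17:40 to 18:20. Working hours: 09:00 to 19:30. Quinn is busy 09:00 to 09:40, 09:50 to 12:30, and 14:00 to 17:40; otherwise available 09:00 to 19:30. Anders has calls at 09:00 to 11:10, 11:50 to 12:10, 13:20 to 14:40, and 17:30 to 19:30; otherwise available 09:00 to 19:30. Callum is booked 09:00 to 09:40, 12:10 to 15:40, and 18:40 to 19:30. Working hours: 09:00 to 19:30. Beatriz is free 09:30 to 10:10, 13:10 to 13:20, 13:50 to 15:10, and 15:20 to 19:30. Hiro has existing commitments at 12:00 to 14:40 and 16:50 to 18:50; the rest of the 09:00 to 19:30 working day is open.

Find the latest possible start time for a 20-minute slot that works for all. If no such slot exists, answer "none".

none

Jun free within 09:00–19:30: 13:10–13:30, 15:40–17:40, 18:20–19:30.
Quinn free within 09:00–19:30: 09:40–09:50, 12:30–14:00, 17:40–19:30.
Anders free within 09:00–19:30: 11:10–11:50, 12:10–13:20, 14:40–17:30.
Callum free within 09:00–19:30: 09:40–12:10, 15:40–18:40.
Hiro free within 09:00–19:30: 09:00–12:00, 14:40–16:50, 18:50–19:30.
Jun ∩ Quinn: 13:10–13:30, 18:20–19:30.
Jun ∩ Quinn ∩ Anders: 13:10–13:20.
Jun ∩ Quinn ∩ Anders ∩ Callum: (none).
Jun ∩ Quinn ∩ Anders ∩ Callum ∩ Beatriz: (none).
Jun ∩ Quinn ∩ Anders ∩ Callum ∩ Beatriz ∩ Hiro: (none).
Windows ≥ 20 min: (none).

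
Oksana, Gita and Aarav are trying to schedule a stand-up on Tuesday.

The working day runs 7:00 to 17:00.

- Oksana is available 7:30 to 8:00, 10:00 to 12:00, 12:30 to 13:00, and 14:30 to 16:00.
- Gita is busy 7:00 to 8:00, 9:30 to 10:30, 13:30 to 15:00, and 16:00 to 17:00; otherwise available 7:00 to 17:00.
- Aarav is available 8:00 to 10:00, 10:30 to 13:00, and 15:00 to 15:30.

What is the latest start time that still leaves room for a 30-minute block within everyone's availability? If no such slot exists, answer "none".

Gita free within 07:00–17:00: 08:00–09:30, 10:30–13:30, 15:00–16:00.
Oksana ∩ Gita: 10:30–12:00, 12:30–13:00, 15:00–16:00.
Oksana ∩ Gita ∩ Aarav: 10:30–12:00, 12:30–13:00, 15:00–15:30.
Windows ≥ 30 min: 10:30–12:00, 12:30–13:00, 15:00–15:30.
Latest start in the last window 15:00–15:30 is 15:30 − 30 min = 15:00.

15:00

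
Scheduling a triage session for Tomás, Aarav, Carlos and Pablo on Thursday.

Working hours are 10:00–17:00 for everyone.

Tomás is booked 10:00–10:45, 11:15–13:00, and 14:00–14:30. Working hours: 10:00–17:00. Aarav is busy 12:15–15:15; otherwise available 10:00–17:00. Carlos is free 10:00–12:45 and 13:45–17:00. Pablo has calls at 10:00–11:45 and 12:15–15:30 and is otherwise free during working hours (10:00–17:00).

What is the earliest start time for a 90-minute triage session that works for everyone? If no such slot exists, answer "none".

15:30

Tomás free within 10:00–17:00: 10:45–11:15, 13:00–14:00, 14:30–17:00.
Aarav free within 10:00–17:00: 10:00–12:15, 15:15–17:00.
Pablo free within 10:00–17:00: 11:45–12:15, 15:30–17:00.
Tomás ∩ Aarav: 10:45–11:15, 15:15–17:00.
Tomás ∩ Aarav ∩ Carlos: 10:45–11:15, 15:15–17:00.
Tomás ∩ Aarav ∩ Carlos ∩ Pablo: 15:30–17:00.
Windows ≥ 90 min: 15:30–17:00.
Earliest such window starts at 15:30.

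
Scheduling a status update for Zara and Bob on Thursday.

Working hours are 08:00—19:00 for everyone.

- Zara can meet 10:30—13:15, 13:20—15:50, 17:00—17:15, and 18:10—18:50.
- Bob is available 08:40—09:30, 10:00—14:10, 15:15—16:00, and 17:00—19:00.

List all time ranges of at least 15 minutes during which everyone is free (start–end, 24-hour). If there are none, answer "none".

Zara ∩ Bob: 10:30–13:15, 13:20–14:10, 15:15–15:50, 17:00–17:15, 18:10–18:50.
Windows ≥ 15 min: 10:30–13:15, 13:20–14:10, 15:15–15:50, 17:00–17:15, 18:10–18:50.

10:30–13:15, 13:20–14:10, 15:15–15:50, 17:00–17:15, 18:10–18:50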